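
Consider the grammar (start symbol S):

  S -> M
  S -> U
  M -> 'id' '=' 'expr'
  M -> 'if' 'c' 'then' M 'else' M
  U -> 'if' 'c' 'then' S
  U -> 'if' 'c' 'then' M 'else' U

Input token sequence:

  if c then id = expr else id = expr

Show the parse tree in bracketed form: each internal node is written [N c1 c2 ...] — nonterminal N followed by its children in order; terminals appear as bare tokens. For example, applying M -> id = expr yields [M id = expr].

[S [M if c then [M id = expr] else [M id = expr]]]

S
M
if c then M else M
if c then id = expr else M
if c then id = expr else id = expr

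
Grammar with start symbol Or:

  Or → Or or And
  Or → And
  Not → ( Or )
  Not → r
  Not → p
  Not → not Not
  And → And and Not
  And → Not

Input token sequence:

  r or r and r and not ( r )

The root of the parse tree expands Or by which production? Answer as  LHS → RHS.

[Or [Or [And [Not r]]] or [And [And [And [Not r]] and [Not r]] and [Not not [Not ( [Or [And [Not r]]] )]]]]

Or → Or or And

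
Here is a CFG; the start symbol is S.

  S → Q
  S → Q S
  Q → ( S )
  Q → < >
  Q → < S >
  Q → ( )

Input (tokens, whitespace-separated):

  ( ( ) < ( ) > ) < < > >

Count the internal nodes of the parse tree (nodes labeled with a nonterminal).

[S [Q ( [S [Q ( )] [S [Q < [S [Q ( )]] >]]] )] [S [Q < [S [Q < >]] >]]]

12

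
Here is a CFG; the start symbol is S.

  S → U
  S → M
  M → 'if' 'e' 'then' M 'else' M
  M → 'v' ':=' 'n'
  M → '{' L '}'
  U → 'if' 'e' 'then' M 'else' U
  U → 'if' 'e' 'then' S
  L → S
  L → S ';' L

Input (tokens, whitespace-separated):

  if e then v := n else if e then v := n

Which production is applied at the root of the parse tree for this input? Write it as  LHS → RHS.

[S [U if e then [M v := n] else [U if e then [S [M v := n]]]]]

S → U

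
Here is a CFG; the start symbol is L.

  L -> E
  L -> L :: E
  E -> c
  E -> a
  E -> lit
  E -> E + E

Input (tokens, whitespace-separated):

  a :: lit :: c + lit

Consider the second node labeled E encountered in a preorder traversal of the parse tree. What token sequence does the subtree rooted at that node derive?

[L [L [L [E a]] :: [E lit]] :: [E [E c] + [E lit]]]

lit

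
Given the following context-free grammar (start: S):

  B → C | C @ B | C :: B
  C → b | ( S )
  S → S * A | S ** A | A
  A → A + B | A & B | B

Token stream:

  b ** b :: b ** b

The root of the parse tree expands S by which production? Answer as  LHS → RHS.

[S [S [S [A [B [C b]]]] ** [A [B [C b] :: [B [C b]]]]] ** [A [B [C b]]]]

S → S ** A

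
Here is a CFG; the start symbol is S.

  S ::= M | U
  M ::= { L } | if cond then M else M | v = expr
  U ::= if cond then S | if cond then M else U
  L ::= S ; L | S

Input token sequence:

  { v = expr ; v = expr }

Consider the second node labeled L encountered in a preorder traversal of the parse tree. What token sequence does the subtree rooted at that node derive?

v = expr

[S [M { [L [S [M v = expr]] ; [L [S [M v = expr]]]] }]]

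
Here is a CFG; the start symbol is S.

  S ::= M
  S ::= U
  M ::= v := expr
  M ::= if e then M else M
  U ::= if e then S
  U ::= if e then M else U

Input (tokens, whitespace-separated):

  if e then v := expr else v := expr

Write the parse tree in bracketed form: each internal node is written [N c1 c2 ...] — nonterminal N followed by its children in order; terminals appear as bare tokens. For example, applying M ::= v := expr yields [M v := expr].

S
M
if e then M else M
if e then v := expr else M
if e then v := expr else v := expr

[S [M if e then [M v := expr] else [M v := expr]]]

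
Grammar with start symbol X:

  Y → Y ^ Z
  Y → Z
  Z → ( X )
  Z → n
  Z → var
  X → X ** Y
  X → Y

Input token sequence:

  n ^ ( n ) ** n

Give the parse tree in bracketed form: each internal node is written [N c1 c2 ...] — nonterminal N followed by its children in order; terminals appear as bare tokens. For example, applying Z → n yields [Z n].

[X [X [Y [Y [Z n]] ^ [Z ( [X [Y [Z n]]] )]]] ** [Y [Z n]]]

X
X ** Y
Y ** Y
Y ^ Z ** Y
Z ^ Z ** Y
n ^ Z ** Y
n ^ ( X ) ** Y
n ^ ( Y ) ** Y
n ^ ( Z ) ** Y
n ^ ( n ) ** Y
n ^ ( n ) ** Z
n ^ ( n ) ** n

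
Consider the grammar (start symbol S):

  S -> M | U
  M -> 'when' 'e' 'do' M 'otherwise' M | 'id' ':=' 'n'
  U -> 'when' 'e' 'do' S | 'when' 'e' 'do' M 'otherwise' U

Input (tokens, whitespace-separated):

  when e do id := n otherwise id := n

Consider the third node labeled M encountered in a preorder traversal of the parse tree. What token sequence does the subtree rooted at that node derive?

id := n

[S [M when e do [M id := n] otherwise [M id := n]]]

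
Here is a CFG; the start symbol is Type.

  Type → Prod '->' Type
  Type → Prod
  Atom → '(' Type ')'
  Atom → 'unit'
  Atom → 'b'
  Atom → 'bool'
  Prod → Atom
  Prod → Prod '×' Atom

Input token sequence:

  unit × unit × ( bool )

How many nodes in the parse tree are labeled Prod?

[Type [Prod [Prod [Prod [Atom unit]] × [Atom unit]] × [Atom ( [Type [Prod [Atom bool]]] )]]]

4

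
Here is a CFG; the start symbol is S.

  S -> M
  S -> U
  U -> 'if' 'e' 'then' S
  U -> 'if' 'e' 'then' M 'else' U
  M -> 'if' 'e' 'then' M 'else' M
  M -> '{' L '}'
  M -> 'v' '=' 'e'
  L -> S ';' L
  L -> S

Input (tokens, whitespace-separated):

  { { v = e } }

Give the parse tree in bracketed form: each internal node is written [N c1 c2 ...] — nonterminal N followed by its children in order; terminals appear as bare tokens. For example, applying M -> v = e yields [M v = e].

[S [M { [L [S [M { [L [S [M v = e]]] }]]] }]]

S
M
{ L }
{ S }
{ M }
{ { L } }
{ { S } }
{ { M } }
{ { v = e } }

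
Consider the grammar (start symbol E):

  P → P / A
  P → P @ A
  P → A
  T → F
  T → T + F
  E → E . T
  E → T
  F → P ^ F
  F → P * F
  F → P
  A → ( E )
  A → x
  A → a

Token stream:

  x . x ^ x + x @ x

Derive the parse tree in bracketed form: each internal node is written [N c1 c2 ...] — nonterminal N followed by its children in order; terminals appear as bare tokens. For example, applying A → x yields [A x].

[E [E [T [F [P [A x]]]]] . [T [T [F [P [A x]] ^ [F [P [A x]]]]] + [F [P [P [A x]] @ [A x]]]]]

E
E . T
T . T
F . T
P . T
A . T
x . T
x . T + F
x . F + F
x . P ^ F + F
x . A ^ F + F
x . x ^ F + F
x . x ^ P + F
x . x ^ A + F
x . x ^ x + F
x . x ^ x + P
x . x ^ x + P @ A
x . x ^ x + A @ A
x . x ^ x + x @ A
x . x ^ x + x @ x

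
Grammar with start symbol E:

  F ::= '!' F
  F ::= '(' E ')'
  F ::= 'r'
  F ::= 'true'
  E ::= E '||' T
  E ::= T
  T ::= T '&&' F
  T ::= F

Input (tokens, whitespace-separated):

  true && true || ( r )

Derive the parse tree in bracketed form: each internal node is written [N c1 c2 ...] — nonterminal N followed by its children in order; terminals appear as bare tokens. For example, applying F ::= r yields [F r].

[E [E [T [T [F true]] && [F true]]] || [T [F ( [E [T [F r]]] )]]]

E
E || T
T || T
T && F || T
F && F || T
true && F || T
true && true || T
true && true || F
true && true || ( E )
true && true || ( T )
true && true || ( F )
true && true || ( r )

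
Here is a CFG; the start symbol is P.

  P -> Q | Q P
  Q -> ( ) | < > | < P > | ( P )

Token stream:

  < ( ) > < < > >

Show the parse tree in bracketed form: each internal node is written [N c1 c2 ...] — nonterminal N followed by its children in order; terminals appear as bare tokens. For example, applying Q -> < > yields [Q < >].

[P [Q < [P [Q ( )]] >] [P [Q < [P [Q < >]] >]]]

P
Q P
< P > P
< Q > P
< ( ) > P
< ( ) > Q
< ( ) > < P >
< ( ) > < Q >
< ( ) > < < > >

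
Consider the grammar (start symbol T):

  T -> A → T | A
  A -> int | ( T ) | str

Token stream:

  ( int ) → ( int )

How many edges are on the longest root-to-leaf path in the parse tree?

5

[T [A ( [T [A int]] )] → [T [A ( [T [A int]] )]]]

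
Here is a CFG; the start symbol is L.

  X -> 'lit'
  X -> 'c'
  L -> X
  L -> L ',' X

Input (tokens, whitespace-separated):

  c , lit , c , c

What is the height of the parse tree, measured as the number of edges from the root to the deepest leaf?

[L [L [L [L [X c]] , [X lit]] , [X c]] , [X c]]

5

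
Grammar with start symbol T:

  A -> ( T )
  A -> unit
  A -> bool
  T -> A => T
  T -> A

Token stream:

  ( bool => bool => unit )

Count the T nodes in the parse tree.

[T [A ( [T [A bool] => [T [A bool] => [T [A unit]]]] )]]

4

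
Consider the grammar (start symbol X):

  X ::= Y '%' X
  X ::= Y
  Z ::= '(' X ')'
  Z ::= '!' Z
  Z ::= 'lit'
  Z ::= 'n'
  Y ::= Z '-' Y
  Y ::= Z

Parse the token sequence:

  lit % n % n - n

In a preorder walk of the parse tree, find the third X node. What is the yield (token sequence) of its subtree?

n - n

[X [Y [Z lit]] % [X [Y [Z n]] % [X [Y [Z n] - [Y [Z n]]]]]]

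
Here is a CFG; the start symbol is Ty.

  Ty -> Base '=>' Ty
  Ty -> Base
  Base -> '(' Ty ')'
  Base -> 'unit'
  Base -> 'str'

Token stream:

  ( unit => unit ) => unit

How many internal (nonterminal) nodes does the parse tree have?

[Ty [Base ( [Ty [Base unit] => [Ty [Base unit]]] )] => [Ty [Base unit]]]

8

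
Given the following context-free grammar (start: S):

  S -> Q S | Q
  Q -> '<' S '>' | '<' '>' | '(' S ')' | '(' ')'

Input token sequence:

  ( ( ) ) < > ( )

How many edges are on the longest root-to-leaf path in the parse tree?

[S [Q ( [S [Q ( )]] )] [S [Q < >] [S [Q ( )]]]]

4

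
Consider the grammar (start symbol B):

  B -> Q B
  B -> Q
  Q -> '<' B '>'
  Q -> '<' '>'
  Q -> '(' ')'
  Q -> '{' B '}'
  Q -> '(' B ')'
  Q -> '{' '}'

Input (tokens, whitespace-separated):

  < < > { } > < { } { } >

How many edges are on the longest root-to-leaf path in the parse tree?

[B [Q < [B [Q < >] [B [Q { }]]] >] [B [Q < [B [Q { }] [B [Q { }]]] >]]]

6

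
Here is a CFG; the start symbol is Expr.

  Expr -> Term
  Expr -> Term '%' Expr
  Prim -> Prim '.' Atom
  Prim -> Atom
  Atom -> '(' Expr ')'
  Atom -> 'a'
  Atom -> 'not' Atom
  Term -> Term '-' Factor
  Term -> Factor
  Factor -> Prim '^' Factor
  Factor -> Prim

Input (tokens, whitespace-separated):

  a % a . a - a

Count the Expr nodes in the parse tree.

2

[Expr [Term [Factor [Prim [Atom a]]]] % [Expr [Term [Term [Factor [Prim [Prim [Atom a]] . [Atom a]]]] - [Factor [Prim [Atom a]]]]]]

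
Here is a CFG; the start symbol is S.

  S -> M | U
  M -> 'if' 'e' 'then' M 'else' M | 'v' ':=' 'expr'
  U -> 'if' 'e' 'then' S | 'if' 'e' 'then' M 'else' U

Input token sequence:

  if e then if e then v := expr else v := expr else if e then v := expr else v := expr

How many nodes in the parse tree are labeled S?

[S [M if e then [M if e then [M v := expr] else [M v := expr]] else [M if e then [M v := expr] else [M v := expr]]]]

1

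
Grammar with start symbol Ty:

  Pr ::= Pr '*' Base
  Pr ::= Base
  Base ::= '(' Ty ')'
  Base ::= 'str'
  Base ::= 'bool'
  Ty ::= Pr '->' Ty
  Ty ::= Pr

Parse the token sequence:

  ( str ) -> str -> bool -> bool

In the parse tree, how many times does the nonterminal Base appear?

[Ty [Pr [Base ( [Ty [Pr [Base str]]] )]] -> [Ty [Pr [Base str]] -> [Ty [Pr [Base bool]] -> [Ty [Pr [Base bool]]]]]]

5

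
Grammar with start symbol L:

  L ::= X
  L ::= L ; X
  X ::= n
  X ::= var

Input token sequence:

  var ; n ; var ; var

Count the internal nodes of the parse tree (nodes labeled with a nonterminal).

[L [L [L [L [X var]] ; [X n]] ; [X var]] ; [X var]]

8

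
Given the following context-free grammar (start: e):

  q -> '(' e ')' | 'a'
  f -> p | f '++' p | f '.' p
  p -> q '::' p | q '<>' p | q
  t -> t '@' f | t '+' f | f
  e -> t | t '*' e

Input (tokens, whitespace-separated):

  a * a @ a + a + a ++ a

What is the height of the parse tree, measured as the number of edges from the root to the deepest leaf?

9

[e [t [f [p [q a]]]] * [e [t [t [t [t [f [p [q a]]]] @ [f [p [q a]]]] + [f [p [q a]]]] + [f [f [p [q a]]] ++ [p [q a]]]]]]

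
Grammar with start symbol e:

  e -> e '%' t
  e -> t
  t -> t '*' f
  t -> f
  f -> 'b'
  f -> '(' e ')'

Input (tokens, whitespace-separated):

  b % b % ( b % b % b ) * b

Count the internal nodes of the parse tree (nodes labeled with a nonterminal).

[e [e [e [t [f b]]] % [t [f b]]] % [t [t [f ( [e [e [e [t [f b]]] % [t [f b]]] % [t [f b]]] )]] * [f b]]]

20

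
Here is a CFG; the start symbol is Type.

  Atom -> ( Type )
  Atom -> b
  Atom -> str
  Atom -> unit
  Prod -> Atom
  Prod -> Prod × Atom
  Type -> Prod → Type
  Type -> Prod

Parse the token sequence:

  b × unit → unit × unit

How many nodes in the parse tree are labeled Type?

[Type [Prod [Prod [Atom b]] × [Atom unit]] → [Type [Prod [Prod [Atom unit]] × [Atom unit]]]]

2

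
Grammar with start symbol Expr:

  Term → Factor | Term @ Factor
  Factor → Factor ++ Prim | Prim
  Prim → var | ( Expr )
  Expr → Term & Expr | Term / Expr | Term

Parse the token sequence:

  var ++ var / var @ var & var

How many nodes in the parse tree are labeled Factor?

5

[Expr [Term [Factor [Factor [Prim var]] ++ [Prim var]]] / [Expr [Term [Term [Factor [Prim var]]] @ [Factor [Prim var]]] & [Expr [Term [Factor [Prim var]]]]]]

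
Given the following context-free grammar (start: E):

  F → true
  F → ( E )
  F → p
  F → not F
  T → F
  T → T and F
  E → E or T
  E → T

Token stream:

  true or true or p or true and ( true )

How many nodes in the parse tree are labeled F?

6

[E [E [E [E [T [F true]]] or [T [F true]]] or [T [F p]]] or [T [T [F true]] and [F ( [E [T [F true]]] )]]]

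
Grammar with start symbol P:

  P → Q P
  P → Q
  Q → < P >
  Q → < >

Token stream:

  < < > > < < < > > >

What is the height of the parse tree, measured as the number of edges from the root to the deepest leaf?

7

[P [Q < [P [Q < >]] >] [P [Q < [P [Q < [P [Q < >]] >]] >]]]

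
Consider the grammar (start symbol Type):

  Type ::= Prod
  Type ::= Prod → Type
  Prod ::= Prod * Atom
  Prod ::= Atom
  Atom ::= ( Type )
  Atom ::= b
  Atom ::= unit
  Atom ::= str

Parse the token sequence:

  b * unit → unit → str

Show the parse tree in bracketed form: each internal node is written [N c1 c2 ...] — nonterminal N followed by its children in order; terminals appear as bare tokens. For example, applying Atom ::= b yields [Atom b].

Type
Prod → Type
Prod * Atom → Type
Atom * Atom → Type
b * Atom → Type
b * unit → Type
b * unit → Prod → Type
b * unit → Atom → Type
b * unit → unit → Type
b * unit → unit → Prod
b * unit → unit → Atom
b * unit → unit → str

[Type [Prod [Prod [Atom b]] * [Atom unit]] → [Type [Prod [Atom unit]] → [Type [Prod [Atom str]]]]]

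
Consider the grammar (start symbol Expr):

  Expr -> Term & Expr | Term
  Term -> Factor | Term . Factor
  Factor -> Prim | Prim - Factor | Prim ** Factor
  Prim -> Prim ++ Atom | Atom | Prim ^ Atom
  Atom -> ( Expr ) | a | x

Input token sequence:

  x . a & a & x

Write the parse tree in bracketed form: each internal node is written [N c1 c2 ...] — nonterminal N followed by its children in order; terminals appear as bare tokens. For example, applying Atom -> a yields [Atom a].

Expr
Term & Expr
Term . Factor & Expr
Factor . Factor & Expr
Prim . Factor & Expr
Atom . Factor & Expr
x . Factor & Expr
x . Prim & Expr
x . Atom & Expr
x . a & Expr
x . a & Term & Expr
x . a & Factor & Expr
x . a & Prim & Expr
x . a & Atom & Expr
x . a & a & Expr
x . a & a & Term
x . a & a & Factor
x . a & a & Prim
x . a & a & Atom
x . a & a & x

[Expr [Term [Term [Factor [Prim [Atom x]]]] . [Factor [Prim [Atom a]]]] & [Expr [Term [Factor [Prim [Atom a]]]] & [Expr [Term [Factor [Prim [Atom x]]]]]]]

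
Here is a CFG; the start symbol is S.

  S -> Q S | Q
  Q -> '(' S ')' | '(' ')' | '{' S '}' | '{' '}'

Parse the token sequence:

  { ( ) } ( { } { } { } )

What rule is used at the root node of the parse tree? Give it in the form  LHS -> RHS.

S -> Q S

[S [Q { [S [Q ( )]] }] [S [Q ( [S [Q { }] [S [Q { }] [S [Q { }]]]] )]]]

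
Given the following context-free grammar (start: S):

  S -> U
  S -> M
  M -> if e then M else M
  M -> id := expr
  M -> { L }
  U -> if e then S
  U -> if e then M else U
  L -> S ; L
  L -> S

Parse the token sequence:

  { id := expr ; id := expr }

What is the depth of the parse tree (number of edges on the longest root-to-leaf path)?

6

[S [M { [L [S [M id := expr]] ; [L [S [M id := expr]]]] }]]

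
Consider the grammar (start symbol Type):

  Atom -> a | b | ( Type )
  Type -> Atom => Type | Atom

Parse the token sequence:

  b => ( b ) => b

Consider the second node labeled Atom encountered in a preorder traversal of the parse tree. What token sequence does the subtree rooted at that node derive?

( b )

[Type [Atom b] => [Type [Atom ( [Type [Atom b]] )] => [Type [Atom b]]]]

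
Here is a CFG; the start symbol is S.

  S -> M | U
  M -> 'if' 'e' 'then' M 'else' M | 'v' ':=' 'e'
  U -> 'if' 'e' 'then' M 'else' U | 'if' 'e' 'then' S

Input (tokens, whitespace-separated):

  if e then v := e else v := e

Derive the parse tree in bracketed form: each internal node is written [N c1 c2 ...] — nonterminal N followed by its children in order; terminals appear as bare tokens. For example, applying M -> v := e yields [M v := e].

S
M
if e then M else M
if e then v := e else M
if e then v := e else v := e

[S [M if e then [M v := e] else [M v := e]]]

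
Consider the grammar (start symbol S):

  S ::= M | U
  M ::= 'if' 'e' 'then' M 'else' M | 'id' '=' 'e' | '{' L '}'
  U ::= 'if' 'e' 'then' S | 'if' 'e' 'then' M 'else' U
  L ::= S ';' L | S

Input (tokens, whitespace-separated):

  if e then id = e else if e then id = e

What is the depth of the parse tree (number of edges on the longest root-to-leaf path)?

5

[S [U if e then [M id = e] else [U if e then [S [M id = e]]]]]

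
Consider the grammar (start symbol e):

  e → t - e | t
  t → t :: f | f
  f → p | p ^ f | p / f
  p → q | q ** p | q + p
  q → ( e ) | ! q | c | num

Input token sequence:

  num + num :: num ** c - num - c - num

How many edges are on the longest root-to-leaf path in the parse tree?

[e [t [t [f [p [q num] + [p [q num]]]]] :: [f [p [q num] ** [p [q c]]]]] - [e [t [f [p [q num]]]] - [e [t [f [p [q c]]]] - [e [t [f [p [q num]]]]]]]]

8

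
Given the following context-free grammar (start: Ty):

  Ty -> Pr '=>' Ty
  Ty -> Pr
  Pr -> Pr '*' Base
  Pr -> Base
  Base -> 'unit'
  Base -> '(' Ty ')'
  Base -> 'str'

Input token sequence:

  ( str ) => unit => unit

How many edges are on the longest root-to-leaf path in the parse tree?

[Ty [Pr [Base ( [Ty [Pr [Base str]]] )]] => [Ty [Pr [Base unit]] => [Ty [Pr [Base unit]]]]]

6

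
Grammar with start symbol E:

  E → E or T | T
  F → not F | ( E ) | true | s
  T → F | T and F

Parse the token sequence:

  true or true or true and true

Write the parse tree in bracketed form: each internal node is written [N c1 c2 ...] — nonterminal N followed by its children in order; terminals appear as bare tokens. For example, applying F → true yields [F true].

[E [E [E [T [F true]]] or [T [F true]]] or [T [T [F true]] and [F true]]]

E
E or T
E or T or T
T or T or T
F or T or T
true or T or T
true or F or T
true or true or T
true or true or T and F
true or true or F and F
true or true or true and F
true or true or true and true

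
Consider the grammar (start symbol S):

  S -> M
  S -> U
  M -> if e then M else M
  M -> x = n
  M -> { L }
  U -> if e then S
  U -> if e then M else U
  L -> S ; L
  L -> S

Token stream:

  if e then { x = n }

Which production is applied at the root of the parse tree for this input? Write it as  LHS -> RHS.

S -> U

[S [U if e then [S [M { [L [S [M x = n]]] }]]]]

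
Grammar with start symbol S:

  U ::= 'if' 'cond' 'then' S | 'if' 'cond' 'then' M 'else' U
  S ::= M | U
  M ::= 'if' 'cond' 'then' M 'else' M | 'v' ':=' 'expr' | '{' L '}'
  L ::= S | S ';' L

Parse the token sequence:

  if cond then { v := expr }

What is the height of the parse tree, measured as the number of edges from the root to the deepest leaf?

7

[S [U if cond then [S [M { [L [S [M v := expr]]] }]]]]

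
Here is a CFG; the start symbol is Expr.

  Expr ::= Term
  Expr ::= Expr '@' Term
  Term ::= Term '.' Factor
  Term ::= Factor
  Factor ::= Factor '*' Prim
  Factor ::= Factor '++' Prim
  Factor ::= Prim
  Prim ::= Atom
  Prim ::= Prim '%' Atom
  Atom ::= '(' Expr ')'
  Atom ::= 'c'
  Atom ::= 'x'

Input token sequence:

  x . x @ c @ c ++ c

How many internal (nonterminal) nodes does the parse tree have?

22

[Expr [Expr [Expr [Term [Term [Factor [Prim [Atom x]]]] . [Factor [Prim [Atom x]]]]] @ [Term [Factor [Prim [Atom c]]]]] @ [Term [Factor [Factor [Prim [Atom c]]] ++ [Prim [Atom c]]]]]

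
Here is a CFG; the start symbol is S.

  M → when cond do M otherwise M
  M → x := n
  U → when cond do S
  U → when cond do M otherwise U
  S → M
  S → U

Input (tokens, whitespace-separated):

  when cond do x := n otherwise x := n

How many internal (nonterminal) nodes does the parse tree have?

4

[S [M when cond do [M x := n] otherwise [M x := n]]]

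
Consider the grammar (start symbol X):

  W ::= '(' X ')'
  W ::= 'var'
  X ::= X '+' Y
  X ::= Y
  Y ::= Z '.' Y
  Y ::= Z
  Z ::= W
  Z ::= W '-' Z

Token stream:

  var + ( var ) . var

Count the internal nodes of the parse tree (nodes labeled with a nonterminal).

15

[X [X [Y [Z [W var]]]] + [Y [Z [W ( [X [Y [Z [W var]]]] )]] . [Y [Z [W var]]]]]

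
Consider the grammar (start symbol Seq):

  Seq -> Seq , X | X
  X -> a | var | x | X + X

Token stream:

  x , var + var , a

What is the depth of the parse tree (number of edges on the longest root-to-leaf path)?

4

[Seq [Seq [Seq [X x]] , [X [X var] + [X var]]] , [X a]]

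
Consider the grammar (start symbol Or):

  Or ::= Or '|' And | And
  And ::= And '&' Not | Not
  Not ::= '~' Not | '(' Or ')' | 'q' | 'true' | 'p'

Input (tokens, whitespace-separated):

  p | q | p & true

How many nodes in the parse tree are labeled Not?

[Or [Or [Or [And [Not p]]] | [And [Not q]]] | [And [And [Not p]] & [Not true]]]

4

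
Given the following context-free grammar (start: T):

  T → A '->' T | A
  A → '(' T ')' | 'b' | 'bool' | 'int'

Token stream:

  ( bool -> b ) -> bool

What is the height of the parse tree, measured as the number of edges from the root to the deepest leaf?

[T [A ( [T [A bool] -> [T [A b]]] )] -> [T [A bool]]]

5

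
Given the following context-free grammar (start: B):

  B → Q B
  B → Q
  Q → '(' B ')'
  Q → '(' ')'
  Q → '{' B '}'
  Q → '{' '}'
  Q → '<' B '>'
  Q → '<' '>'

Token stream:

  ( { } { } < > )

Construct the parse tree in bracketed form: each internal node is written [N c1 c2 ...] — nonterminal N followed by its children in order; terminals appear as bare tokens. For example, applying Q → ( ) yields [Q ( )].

B
Q
( B )
( Q B )
( { } B )
( { } Q B )
( { } { } B )
( { } { } Q )
( { } { } < > )

[B [Q ( [B [Q { }] [B [Q { }] [B [Q < >]]]] )]]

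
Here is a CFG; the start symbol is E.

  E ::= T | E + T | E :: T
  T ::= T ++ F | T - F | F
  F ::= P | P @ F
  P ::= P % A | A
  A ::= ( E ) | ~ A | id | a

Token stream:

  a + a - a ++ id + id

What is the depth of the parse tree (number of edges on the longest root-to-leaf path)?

[E [E [E [T [F [P [A a]]]]] + [T [T [T [F [P [A a]]]] - [F [P [A a]]]] ++ [F [P [A id]]]]] + [T [F [P [A id]]]]]

8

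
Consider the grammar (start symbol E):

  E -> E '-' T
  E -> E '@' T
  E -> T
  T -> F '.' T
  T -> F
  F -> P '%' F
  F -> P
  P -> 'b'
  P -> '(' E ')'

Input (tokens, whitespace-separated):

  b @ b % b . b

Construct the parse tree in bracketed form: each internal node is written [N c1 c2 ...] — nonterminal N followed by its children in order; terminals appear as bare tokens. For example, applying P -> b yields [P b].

[E [E [T [F [P b]]]] @ [T [F [P b] % [F [P b]]] . [T [F [P b]]]]]

E
E @ T
T @ T
F @ T
P @ T
b @ T
b @ F . T
b @ P % F . T
b @ b % F . T
b @ b % P . T
b @ b % b . T
b @ b % b . F
b @ b % b . P
b @ b % b . b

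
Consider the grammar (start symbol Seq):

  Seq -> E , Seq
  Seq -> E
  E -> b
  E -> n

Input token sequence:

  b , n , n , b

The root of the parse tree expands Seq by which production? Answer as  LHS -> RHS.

Seq -> E , Seq

[Seq [E b] , [Seq [E n] , [Seq [E n] , [Seq [E b]]]]]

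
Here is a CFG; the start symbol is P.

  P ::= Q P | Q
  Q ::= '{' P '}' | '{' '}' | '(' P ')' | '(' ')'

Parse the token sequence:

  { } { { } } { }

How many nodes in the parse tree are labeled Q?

4

[P [Q { }] [P [Q { [P [Q { }]] }] [P [Q { }]]]]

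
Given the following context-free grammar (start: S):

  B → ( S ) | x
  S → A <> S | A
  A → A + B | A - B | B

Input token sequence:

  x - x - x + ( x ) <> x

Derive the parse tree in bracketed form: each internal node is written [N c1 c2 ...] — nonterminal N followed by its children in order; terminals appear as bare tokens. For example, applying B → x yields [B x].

S
A <> S
A + B <> S
A - B + B <> S
A - B - B + B <> S
B - B - B + B <> S
x - B - B + B <> S
x - x - B + B <> S
x - x - x + B <> S
x - x - x + ( S ) <> S
x - x - x + ( A ) <> S
x - x - x + ( B ) <> S
x - x - x + ( x ) <> S
x - x - x + ( x ) <> A
x - x - x + ( x ) <> B
x - x - x + ( x ) <> x

[S [A [A [A [A [B x]] - [B x]] - [B x]] + [B ( [S [A [B x]]] )]] <> [S [A [B x]]]]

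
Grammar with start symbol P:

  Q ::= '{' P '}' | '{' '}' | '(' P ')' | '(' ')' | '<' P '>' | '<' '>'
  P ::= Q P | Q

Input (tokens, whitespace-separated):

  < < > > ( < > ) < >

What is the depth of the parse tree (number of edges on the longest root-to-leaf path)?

[P [Q < [P [Q < >]] >] [P [Q ( [P [Q < >]] )] [P [Q < >]]]]

5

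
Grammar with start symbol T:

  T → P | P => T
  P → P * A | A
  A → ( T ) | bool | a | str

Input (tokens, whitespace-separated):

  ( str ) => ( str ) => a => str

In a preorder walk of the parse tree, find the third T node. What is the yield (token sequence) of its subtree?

( str ) => a => str

[T [P [A ( [T [P [A str]]] )]] => [T [P [A ( [T [P [A str]]] )]] => [T [P [A a]] => [T [P [A str]]]]]]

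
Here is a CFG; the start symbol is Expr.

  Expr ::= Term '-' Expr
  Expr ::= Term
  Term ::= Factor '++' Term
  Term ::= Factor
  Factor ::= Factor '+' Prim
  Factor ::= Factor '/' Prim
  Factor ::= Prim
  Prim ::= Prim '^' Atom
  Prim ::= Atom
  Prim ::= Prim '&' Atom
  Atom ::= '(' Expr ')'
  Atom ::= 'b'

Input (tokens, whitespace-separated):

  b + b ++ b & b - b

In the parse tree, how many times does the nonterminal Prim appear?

5

[Expr [Term [Factor [Factor [Prim [Atom b]]] + [Prim [Atom b]]] ++ [Term [Factor [Prim [Prim [Atom b]] & [Atom b]]]]] - [Expr [Term [Factor [Prim [Atom b]]]]]]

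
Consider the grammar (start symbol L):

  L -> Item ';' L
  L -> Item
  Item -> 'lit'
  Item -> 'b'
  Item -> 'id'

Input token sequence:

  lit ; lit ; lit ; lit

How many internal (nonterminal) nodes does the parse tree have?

[L [Item lit] ; [L [Item lit] ; [L [Item lit] ; [L [Item lit]]]]]

8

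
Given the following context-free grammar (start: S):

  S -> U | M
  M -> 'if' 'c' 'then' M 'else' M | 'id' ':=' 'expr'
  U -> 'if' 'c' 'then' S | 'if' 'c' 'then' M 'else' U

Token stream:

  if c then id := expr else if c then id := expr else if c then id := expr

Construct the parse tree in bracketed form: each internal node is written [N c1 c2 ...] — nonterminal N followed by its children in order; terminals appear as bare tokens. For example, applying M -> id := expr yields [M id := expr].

S
U
if c then M else U
if c then id := expr else U
if c then id := expr else if c then M else U
if c then id := expr else if c then id := expr else U
if c then id := expr else if c then id := expr else if c then S
if c then id := expr else if c then id := expr else if c then M
if c then id := expr else if c then id := expr else if c then id := expr

[S [U if c then [M id := expr] else [U if c then [M id := expr] else [U if c then [S [M id := expr]]]]]]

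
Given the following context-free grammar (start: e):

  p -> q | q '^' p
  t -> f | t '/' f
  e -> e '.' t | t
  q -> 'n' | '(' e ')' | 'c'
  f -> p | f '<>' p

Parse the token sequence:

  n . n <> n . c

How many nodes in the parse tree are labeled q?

[e [e [e [t [f [p [q n]]]]] . [t [f [f [p [q n]]] <> [p [q n]]]]] . [t [f [p [q c]]]]]

4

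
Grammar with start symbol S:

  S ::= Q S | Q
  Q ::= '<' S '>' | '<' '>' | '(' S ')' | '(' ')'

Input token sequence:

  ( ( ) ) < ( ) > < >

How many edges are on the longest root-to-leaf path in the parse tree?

5

[S [Q ( [S [Q ( )]] )] [S [Q < [S [Q ( )]] >] [S [Q < >]]]]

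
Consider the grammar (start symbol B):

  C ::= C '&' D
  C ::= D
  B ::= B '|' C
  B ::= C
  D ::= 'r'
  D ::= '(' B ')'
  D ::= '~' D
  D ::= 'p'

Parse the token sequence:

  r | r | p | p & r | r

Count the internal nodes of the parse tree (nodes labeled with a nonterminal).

[B [B [B [B [B [C [D r]]] | [C [D r]]] | [C [D p]]] | [C [C [D p]] & [D r]]] | [C [D r]]]

17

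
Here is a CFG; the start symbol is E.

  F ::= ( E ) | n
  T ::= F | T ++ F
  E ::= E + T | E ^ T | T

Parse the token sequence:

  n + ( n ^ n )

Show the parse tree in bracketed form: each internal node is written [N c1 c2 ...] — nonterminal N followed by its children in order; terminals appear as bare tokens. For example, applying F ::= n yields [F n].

E
E + T
T + T
F + T
n + T
n + F
n + ( E )
n + ( E ^ T )
n + ( T ^ T )
n + ( F ^ T )
n + ( n ^ T )
n + ( n ^ F )
n + ( n ^ n )

[E [E [T [F n]]] + [T [F ( [E [E [T [F n]]] ^ [T [F n]]] )]]]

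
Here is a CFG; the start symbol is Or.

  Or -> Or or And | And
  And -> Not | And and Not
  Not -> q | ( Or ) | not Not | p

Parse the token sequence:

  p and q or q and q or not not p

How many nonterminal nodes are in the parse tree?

[Or [Or [Or [And [And [Not p]] and [Not q]]] or [And [And [Not q]] and [Not q]]] or [And [Not not [Not not [Not p]]]]]

15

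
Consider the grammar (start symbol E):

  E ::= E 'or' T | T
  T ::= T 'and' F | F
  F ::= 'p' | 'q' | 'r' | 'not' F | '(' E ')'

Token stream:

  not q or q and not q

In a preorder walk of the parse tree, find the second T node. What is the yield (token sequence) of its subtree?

[E [E [T [F not [F q]]]] or [T [T [F q]] and [F not [F q]]]]

q and not q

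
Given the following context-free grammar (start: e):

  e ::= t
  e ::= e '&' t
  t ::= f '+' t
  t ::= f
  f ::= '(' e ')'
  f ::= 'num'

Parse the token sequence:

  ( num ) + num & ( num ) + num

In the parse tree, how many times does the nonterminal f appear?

[e [e [t [f ( [e [t [f num]]] )] + [t [f num]]]] & [t [f ( [e [t [f num]]] )] + [t [f num]]]]

6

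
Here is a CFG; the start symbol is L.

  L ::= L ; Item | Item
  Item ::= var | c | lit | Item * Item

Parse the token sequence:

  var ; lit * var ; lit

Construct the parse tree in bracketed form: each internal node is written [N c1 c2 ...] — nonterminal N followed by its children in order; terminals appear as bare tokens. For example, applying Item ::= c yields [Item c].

L
L ; Item
L ; Item ; Item
Item ; Item ; Item
var ; Item ; Item
var ; Item * Item ; Item
var ; lit * Item ; Item
var ; lit * var ; Item
var ; lit * var ; lit

[L [L [L [Item var]] ; [Item [Item lit] * [Item var]]] ; [Item lit]]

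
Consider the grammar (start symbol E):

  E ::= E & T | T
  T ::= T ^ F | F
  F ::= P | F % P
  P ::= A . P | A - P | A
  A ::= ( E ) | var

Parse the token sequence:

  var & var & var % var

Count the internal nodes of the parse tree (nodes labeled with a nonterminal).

18

[E [E [E [T [F [P [A var]]]]] & [T [F [P [A var]]]]] & [T [F [F [P [A var]]] % [P [A var]]]]]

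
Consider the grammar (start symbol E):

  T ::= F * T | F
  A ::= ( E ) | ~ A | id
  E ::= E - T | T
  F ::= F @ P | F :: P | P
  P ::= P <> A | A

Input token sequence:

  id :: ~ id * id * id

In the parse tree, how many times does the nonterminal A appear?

[E [T [F [F [P [A id]]] :: [P [A ~ [A id]]]] * [T [F [P [A id]]] * [T [F [P [A id]]]]]]]

5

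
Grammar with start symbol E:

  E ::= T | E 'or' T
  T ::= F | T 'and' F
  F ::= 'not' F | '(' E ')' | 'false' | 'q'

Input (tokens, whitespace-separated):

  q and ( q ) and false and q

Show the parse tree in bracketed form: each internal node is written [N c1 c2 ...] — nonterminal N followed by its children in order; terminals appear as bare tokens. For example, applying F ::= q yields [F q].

[E [T [T [T [T [F q]] and [F ( [E [T [F q]]] )]] and [F false]] and [F q]]]

E
T
T and F
T and F and F
T and F and F and F
F and F and F and F
q and F and F and F
q and ( E ) and F and F
q and ( T ) and F and F
q and ( F ) and F and F
q and ( q ) and F and F
q and ( q ) and false and F
q and ( q ) and false and q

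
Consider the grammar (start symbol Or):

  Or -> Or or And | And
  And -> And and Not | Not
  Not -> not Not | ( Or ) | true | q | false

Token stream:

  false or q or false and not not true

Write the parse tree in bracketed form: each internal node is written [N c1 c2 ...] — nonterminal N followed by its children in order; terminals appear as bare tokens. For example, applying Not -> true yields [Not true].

[Or [Or [Or [And [Not false]]] or [And [Not q]]] or [And [And [Not false]] and [Not not [Not not [Not true]]]]]

Or
Or or And
Or or And or And
And or And or And
Not or And or And
false or And or And
false or Not or And
false or q or And
false or q or And and Not
false or q or Not and Not
false or q or false and Not
false or q or false and not Not
false or q or false and not not Not
false or q or false and not not true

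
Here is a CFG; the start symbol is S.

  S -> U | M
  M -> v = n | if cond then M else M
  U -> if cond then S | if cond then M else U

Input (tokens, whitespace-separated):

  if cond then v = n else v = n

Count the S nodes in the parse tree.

[S [M if cond then [M v = n] else [M v = n]]]

1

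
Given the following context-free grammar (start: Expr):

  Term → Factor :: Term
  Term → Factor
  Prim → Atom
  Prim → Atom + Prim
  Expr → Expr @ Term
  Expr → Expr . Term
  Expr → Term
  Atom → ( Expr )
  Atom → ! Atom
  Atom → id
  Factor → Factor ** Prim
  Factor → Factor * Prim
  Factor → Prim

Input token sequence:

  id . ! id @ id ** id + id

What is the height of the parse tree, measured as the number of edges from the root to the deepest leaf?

[Expr [Expr [Expr [Term [Factor [Prim [Atom id]]]]] . [Term [Factor [Prim [Atom ! [Atom id]]]]]] @ [Term [Factor [Factor [Prim [Atom id]]] ** [Prim [Atom id] + [Prim [Atom id]]]]]]

7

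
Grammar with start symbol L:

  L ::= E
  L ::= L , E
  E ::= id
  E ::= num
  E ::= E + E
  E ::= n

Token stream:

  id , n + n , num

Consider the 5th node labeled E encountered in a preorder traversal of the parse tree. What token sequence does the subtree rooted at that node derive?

num

[L [L [L [E id]] , [E [E n] + [E n]]] , [E num]]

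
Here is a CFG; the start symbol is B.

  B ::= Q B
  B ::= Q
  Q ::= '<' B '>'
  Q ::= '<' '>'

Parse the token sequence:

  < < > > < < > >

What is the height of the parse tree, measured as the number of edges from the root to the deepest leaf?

5

[B [Q < [B [Q < >]] >] [B [Q < [B [Q < >]] >]]]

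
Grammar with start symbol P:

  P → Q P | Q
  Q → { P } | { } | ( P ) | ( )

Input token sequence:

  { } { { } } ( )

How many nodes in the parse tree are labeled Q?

[P [Q { }] [P [Q { [P [Q { }]] }] [P [Q ( )]]]]

4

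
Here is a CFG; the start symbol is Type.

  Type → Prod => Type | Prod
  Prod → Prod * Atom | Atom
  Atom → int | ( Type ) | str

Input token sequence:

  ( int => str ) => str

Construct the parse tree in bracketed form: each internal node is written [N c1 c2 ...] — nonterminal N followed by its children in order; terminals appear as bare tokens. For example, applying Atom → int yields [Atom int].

Type
Prod => Type
Atom => Type
( Type ) => Type
( Prod => Type ) => Type
( Atom => Type ) => Type
( int => Type ) => Type
( int => Prod ) => Type
( int => Atom ) => Type
( int => str ) => Type
( int => str ) => Prod
( int => str ) => Atom
( int => str ) => str

[Type [Prod [Atom ( [Type [Prod [Atom int]] => [Type [Prod [Atom str]]]] )]] => [Type [Prod [Atom str]]]]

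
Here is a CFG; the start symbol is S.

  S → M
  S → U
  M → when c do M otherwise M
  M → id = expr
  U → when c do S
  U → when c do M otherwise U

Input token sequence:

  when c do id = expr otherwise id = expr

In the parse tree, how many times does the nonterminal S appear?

1

[S [M when c do [M id = expr] otherwise [M id = expr]]]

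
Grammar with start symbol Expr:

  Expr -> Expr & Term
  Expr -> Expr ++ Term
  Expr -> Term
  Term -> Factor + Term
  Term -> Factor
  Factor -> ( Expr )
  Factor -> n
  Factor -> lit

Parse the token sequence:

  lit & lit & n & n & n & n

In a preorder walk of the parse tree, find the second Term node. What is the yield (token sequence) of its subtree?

lit

[Expr [Expr [Expr [Expr [Expr [Expr [Term [Factor lit]]] & [Term [Factor lit]]] & [Term [Factor n]]] & [Term [Factor n]]] & [Term [Factor n]]] & [Term [Factor n]]]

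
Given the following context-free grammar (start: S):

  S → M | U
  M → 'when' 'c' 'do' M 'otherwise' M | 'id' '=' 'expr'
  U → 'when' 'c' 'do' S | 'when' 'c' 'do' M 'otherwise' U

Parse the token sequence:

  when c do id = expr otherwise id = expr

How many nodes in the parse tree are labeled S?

[S [M when c do [M id = expr] otherwise [M id = expr]]]

1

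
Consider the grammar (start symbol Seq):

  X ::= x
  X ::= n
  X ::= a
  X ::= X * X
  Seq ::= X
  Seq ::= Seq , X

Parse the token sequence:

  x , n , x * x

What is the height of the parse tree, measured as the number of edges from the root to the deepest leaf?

[Seq [Seq [Seq [X x]] , [X n]] , [X [X x] * [X x]]]

4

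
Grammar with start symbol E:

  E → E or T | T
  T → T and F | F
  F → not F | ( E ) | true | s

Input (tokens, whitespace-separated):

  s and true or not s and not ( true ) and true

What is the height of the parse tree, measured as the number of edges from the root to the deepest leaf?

8

[E [E [T [T [F s]] and [F true]]] or [T [T [T [F not [F s]]] and [F not [F ( [E [T [F true]]] )]]] and [F true]]]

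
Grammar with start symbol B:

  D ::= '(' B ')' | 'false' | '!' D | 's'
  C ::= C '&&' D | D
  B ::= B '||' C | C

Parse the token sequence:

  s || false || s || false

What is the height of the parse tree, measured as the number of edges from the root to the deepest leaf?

[B [B [B [B [C [D s]]] || [C [D false]]] || [C [D s]]] || [C [D false]]]

6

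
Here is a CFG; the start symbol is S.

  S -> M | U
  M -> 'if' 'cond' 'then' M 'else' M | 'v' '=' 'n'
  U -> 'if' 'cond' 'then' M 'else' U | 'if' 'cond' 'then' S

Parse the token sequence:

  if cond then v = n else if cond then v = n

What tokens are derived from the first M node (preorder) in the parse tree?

v = n

[S [U if cond then [M v = n] else [U if cond then [S [M v = n]]]]]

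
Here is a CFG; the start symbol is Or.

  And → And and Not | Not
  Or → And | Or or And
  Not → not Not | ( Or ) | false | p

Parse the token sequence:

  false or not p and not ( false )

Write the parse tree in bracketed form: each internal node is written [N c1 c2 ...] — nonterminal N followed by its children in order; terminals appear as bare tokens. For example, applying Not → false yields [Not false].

[Or [Or [And [Not false]]] or [And [And [Not not [Not p]]] and [Not not [Not ( [Or [And [Not false]]] )]]]]

Or
Or or And
And or And
Not or And
false or And
false or And and Not
false or Not and Not
false or not Not and Not
false or not p and Not
false or not p and not Not
false or not p and not ( Or )
false or not p and not ( And )
false or not p and not ( Not )
false or not p and not ( false )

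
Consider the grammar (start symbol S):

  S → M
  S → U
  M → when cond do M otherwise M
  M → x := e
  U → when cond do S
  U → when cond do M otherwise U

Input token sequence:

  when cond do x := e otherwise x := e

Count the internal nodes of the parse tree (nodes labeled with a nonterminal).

4

[S [M when cond do [M x := e] otherwise [M x := e]]]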